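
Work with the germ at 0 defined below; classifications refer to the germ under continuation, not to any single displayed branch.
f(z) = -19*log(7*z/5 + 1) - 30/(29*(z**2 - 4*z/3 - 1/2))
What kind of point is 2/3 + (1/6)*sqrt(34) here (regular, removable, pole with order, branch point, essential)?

The point is a pole of order 1.

The denominator factor z**2 - 4*z/3 - 1/2 vanishes at 2/3 + (1/6)*sqrt(34) and appears to the power 1; the numerator there equals -30/29, nonzero, and no other factor vanishes.
The branch terms are analytic at this point.
Hence a pole whose order is the multiplicity, 1.


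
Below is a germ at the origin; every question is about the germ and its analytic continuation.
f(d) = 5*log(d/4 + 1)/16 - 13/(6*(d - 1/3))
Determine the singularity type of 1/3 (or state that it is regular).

The denominator factor d - 1/3 vanishes at 1/3 and appears to the power 1; the numerator there equals -13/6, nonzero, and no other factor vanishes.
The branch terms are analytic at this point.
Hence a pole whose order is the multiplicity, 1.

The point is a pole of order 1.


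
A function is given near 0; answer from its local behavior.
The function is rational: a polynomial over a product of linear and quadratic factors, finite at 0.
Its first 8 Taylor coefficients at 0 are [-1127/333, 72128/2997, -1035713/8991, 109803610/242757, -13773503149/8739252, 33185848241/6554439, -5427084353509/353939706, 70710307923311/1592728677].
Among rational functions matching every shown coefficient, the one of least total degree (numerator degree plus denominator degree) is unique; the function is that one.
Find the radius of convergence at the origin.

The radius of convergence is -2/3 + (1/21)*sqrt(574).

No rational of total degree below 6 reproduces all 8 coefficients; solving the [0/6] Pade equations on them gives f(v) = -23/(37*(v + 1/2)**2*(v**2 - 4*v/3 - 6/7)**2), whose expansion matches every shown term.
Denominator factor (v + 1/2)^2: pole of order 2 at -1/2, modulus 1/2.
Denominator factor (v**2 - 4*v/3 - 6/7)^2: discriminant 328/63, real irrational roots 2/3 + (1/21)*sqrt(574) and 2/3 - (1/21)*sqrt(574); poles of order 2, moduli 2/3 + (1/21)*sqrt(574) and -2/3 + (1/21)*sqrt(574).
The radius of convergence is the smallest modulus among the singular points: -2/3 + (1/21)*sqrt(574).


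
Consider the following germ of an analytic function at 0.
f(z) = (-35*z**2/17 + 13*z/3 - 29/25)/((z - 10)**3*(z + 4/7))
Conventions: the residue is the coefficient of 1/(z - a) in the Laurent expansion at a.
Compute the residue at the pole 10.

The residue is -1884197/516660600.

At the order-3 pole 10 set g(z) = (z - (10))^3*f(z) = (-35*z**2/17 + 13*z/3 - 29/25)/(z + 4/7).
Order-3 pole: residue = g''(a)/2; g''(10) = -1884197/258330300, so the residue is -1884197/516660600.


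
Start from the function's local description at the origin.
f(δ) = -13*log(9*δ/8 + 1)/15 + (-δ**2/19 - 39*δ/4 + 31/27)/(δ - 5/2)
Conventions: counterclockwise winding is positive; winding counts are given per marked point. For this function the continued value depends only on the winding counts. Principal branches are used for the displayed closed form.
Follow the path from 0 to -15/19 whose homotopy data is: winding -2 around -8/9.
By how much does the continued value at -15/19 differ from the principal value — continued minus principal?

Continued minus principal equals (52/15)*pi*i.

The rational part is single-valued and drops out of the difference; each branch term changes only by its own monodromy.
(-13/15)*log(1 - δ/(-8/9)): each positive loop around -8/9 adds 2*pi*i to the log, so winding -2 contributes (-13/15)*(-2)*2*pi*i = (52/15)*pi*i.
Summing the contributions at δ = -15/19 gives (52/15)*pi*i.


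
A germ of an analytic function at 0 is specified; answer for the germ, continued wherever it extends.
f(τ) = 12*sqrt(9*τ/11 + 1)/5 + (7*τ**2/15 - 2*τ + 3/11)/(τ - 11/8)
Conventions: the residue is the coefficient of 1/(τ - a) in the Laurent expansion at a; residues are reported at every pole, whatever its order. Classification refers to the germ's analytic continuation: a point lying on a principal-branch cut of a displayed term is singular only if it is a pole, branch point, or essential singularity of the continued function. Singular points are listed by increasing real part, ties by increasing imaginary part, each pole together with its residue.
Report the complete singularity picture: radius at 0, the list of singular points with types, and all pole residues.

Radius of convergence at 0: 11/9.
At -11/9: an algebraic (square-root) branch point.
At 11/8: a pole of order 1; residue -16843/10560.

Denominator factor (τ - 11/8): pole of order 1 at 11/8, modulus 11/8.
Branch term (12/5)*sqrt(1 - τ/(-11/9)): its argument vanishes at τ = -11/9, a square-root branch point, modulus 11/9.
The radius of convergence is the smallest modulus among the singular points: 11/9.
The branch term is analytic at 11/8 and contributes nothing to the residue; only the rational part matters.
At the order-1 pole 11/8 set g(τ) = (τ - (11/8))*(rational part) = 7*τ**2/15 - 2*τ + 3/11.
Simple pole: residue = g(a) at a = 11/8, which is -16843/10560.
List the singular points by increasing real part (a conjugate pair: the negative imaginary part first).


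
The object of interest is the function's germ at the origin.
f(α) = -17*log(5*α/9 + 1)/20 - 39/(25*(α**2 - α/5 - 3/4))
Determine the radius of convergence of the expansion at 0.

Denominator factor (α**2 - α/5 - 3/4): discriminant 76/25, real irrational roots 1/10 + (1/5)*sqrt(19) and 1/10 - (1/5)*sqrt(19); poles of order 1, moduli 1/10 + (1/5)*sqrt(19) and -1/10 + (1/5)*sqrt(19).
Branch term (-17/20)*log(1 - α/(-9/5)): its argument vanishes at α = -9/5, a logarithmic branch point, modulus 9/5.
The radius of convergence is the smallest modulus among the singular points: -1/10 + (1/5)*sqrt(19).

The radius of convergence is -1/10 + (1/5)*sqrt(19).


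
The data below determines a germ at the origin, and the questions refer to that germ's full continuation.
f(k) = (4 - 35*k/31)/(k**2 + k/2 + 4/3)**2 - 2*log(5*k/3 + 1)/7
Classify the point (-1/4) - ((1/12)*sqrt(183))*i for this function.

The denominator factor k**2 + k/2 + 4/3 vanishes at (-1/4) - ((1/12)*sqrt(183))*i and appears to the power 2; the numerator there equals (531/124) + ((35/372)*sqrt(183))*i, nonzero, and no other factor vanishes.
The branch terms are analytic at this point.
Hence a pole whose order is the multiplicity, 2.

The point is a pole of order 2.


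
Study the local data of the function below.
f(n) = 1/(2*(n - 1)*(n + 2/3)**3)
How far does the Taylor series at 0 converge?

The radius of convergence is 2/3.

Denominator factor (n - 1): pole of order 1 at 1, modulus 1.
Denominator factor (n + 2/3)^3: pole of order 3 at -2/3, modulus 2/3.
The radius of convergence is the smallest modulus among the singular points: 2/3.


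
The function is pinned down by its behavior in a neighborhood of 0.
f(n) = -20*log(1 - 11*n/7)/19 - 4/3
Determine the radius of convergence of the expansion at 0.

The radius of convergence is 7/11.

Branch term (-20/19)*log(1 - n/(7/11)): its argument vanishes at n = 7/11, a logarithmic branch point, modulus 7/11.
The radius of convergence is the smallest modulus among the singular points: 7/11.


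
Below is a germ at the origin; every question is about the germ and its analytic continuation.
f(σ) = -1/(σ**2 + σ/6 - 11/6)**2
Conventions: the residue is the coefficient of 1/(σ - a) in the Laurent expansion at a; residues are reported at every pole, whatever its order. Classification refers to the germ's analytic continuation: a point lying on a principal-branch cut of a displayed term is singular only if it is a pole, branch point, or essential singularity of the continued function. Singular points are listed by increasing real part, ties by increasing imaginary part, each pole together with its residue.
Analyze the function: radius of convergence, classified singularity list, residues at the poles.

Denominator factor (σ**2 + σ/6 - 11/6)^2: discriminant 265/36, real irrational roots -1/12 + (1/12)*sqrt(265) and -1/12 - (1/12)*sqrt(265); poles of order 2, moduli -1/12 + (1/12)*sqrt(265) and 1/12 + (1/12)*sqrt(265).
The radius of convergence is the smallest modulus among the singular points: -1/12 + (1/12)*sqrt(265).
The factor σ**2 + σ/6 - 11/6 splits as (σ - a)(σ - a') with a = -1/12 - (1/12)*sqrt(265), a' = -1/12 + (1/12)*sqrt(265). At the order-2 pole a set g(σ) = (σ - a)^2*f(σ) = [-1] / (σ - a')^2.
Order-2 pole: residue = g'(a); g'(-1/12 - (1/12)*sqrt(265)) = -(432/70225)*sqrt(265), so the residue is -(432/70225)*sqrt(265).
The factor σ**2 + σ/6 - 11/6 splits as (σ - a)(σ - a') with a = -1/12 + (1/12)*sqrt(265), a' = -1/12 - (1/12)*sqrt(265). At the order-2 pole a set g(σ) = (σ - a)^2*f(σ) = [-1] / (σ - a')^2.
Order-2 pole: residue = g'(a); g'(-1/12 + (1/12)*sqrt(265)) = (432/70225)*sqrt(265), so the residue is (432/70225)*sqrt(265).
List the singular points by increasing real part (a conjugate pair: the negative imaginary part first).

Radius of convergence at 0: -1/12 + (1/12)*sqrt(265).
At -1/12 - (1/12)*sqrt(265): a pole of order 2; residue -(432/70225)*sqrt(265).
At -1/12 + (1/12)*sqrt(265): a pole of order 2; residue (432/70225)*sqrt(265).


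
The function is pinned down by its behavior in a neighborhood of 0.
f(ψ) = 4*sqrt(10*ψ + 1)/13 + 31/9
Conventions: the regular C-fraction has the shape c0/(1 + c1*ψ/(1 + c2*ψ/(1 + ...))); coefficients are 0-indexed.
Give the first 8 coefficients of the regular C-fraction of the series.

The regular C-fraction coefficients are [439/117, -180/439, 2555/878, 2195/1022, 2915/1022, 2555/1166, 3275/1166, 583/262].

Taylor coefficients (expand at 0): a_0 = 439/117, a_1 = 20/13, a_2 = -50/13, a_3 = 250/13, a_4 = -3125/26, a_5 = 21875/26, a_6 = -328125/52, a_7 = 2578125/52.
c0 = a_0 = 439/117. Peel one level at a time: if S = 1 + c*ψ/S' with S'(0) = 1, then c is the ψ-coefficient of S and S' = c*ψ/(S - 1).
S_1 = c0/f = 1 + (-180/439)*ψ + (229950/192721)*ψ^2 + ...; c1 = -180/439.
S_2 = c1*ψ/(S_1 - 1) = 1 + (2555/878)*ψ + (-25/4)*ψ^2 + ...; c2 = 2555/878.
S_3 = c2*ψ/(S_2 - 1) = 1 + (2195/1022)*ψ + (-6398425/1044484)*ψ^2 + ...; c3 = 2195/1022.
S_4 = c3*ψ/(S_3 - 1) = 1 + (2915/1022)*ψ + (-25/4)*ψ^2 + ...; c4 = 2915/1022.
S_5 = c4*ψ/(S_4 - 1) = 1 + (2555/1166)*ψ + (-8367625/1359556)*ψ^2 + ...; c5 = 2555/1166.
S_6 = c5*ψ/(S_5 - 1) = 1 + (3275/1166)*ψ + (-25/4)*ψ^2 + ...; c6 = 3275/1166.
S_7 = c6*ψ/(S_6 - 1) = 1 + (583/262)*ψ + ...; c7 = 583/262.


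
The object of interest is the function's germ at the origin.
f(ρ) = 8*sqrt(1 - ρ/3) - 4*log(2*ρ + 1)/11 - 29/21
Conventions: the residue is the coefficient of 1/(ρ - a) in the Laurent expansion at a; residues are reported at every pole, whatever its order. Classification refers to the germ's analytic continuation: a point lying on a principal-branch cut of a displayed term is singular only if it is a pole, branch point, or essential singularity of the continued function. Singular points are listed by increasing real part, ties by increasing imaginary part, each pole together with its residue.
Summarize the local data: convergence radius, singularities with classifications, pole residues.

Radius of convergence at 0: 1/2.
At -1/2: a logarithmic branch point.
At 3: an algebraic (square-root) branch point.

Branch term (8)*sqrt(1 - ρ/(3)): its argument vanishes at ρ = 3, a square-root branch point, modulus 3.
Branch term (-4/11)*log(1 - ρ/(-1/2)): its argument vanishes at ρ = -1/2, a logarithmic branch point, modulus 1/2.
The radius of convergence is the smallest modulus among the singular points: 1/2.
List the singular points by increasing real part (a conjugate pair: the negative imaginary part first).


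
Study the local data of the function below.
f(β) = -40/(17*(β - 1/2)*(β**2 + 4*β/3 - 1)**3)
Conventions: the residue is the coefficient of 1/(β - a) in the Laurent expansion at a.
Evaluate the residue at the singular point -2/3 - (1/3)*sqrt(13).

The residue is -34560/17 + (21057435/37349)*sqrt(13).


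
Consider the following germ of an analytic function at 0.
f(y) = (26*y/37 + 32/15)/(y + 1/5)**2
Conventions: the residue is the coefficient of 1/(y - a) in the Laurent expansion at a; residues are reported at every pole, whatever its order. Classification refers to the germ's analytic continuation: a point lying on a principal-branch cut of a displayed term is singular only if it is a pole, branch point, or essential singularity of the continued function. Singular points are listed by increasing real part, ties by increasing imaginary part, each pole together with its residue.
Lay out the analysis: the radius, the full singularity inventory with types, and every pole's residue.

Radius of convergence at 0: 1/5.
At -1/5: a pole of order 2; residue 26/37.

Denominator factor (y + 1/5)^2: pole of order 2 at -1/5, modulus 1/5.
The radius of convergence is the smallest modulus among the singular points: 1/5.
At the order-2 pole -1/5 set g(y) = (y - (-1/5))^2*f(y) = 26*y/37 + 32/15.
Order-2 pole: residue = g'(a); g'(-1/5) = 26/37, so the residue is 26/37.


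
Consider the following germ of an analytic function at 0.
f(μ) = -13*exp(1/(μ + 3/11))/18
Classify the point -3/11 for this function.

The point is an essential singularity.

The exponent 1/(μ - (-3/11)) has a pole at -3/11, so exp(1/(μ - (-3/11))) takes every nonzero value near it: an essential singularity (not a pole of any order).


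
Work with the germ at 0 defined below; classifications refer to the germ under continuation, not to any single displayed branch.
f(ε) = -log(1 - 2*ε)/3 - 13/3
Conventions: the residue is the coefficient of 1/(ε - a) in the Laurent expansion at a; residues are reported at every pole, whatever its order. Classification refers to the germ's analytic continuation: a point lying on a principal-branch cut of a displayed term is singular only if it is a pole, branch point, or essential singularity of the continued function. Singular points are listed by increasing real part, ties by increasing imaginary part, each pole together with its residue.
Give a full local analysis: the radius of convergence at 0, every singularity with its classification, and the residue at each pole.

Branch term (-1/3)*log(1 - ε/(1/2)): its argument vanishes at ε = 1/2, a logarithmic branch point, modulus 1/2.
The radius of convergence is the smallest modulus among the singular points: 1/2.

Radius of convergence at 0: 1/2.
At 1/2: a logarithmic branch point.


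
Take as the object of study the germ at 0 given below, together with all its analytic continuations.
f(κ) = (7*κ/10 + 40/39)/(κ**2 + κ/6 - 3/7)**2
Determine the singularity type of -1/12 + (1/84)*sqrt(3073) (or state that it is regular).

The denominator factor κ**2 + κ/6 - 3/7 vanishes at -1/12 + (1/84)*sqrt(3073) and appears to the power 2; the numerator there equals 503/520 + (1/120)*sqrt(3073), nonzero, and no other factor vanishes.
Hence a pole whose order is the multiplicity, 2.

The point is a pole of order 2.


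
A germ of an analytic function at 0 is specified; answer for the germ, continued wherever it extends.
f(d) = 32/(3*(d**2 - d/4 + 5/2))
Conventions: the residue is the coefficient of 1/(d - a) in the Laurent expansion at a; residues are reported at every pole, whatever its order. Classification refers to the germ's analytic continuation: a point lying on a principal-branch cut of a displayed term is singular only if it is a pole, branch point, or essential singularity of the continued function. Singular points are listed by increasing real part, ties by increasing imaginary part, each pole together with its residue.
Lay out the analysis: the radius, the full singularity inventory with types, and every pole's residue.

Radius of convergence at 0: (1/2)*sqrt(10).
At (1/8) - ((1/8)*sqrt(159))*i: a pole of order 1; residue ((128/477)*sqrt(159))*i.
At (1/8) + ((1/8)*sqrt(159))*i: a pole of order 1; residue -((128/477)*sqrt(159))*i.

Denominator factor (d**2 - d/4 + 5/2): discriminant -159/16, complex-conjugate roots (1/8) + ((1/8)*sqrt(159))*i and (1/8) - ((1/8)*sqrt(159))*i; poles of order 1, moduli (1/2)*sqrt(10) and (1/2)*sqrt(10).
The radius of convergence is the smallest modulus among the singular points: (1/2)*sqrt(10).
The factor d**2 - d/4 + 5/2 splits as (d - a)(d - a') with a = (1/8) - ((1/8)*sqrt(159))*i, a' = (1/8) + ((1/8)*sqrt(159))*i. At the order-1 pole a set g(d) = (d - a)*f(d) = [32/3] / (d - a').
Simple pole: residue = g(a) at a = (1/8) - ((1/8)*sqrt(159))*i, which is ((128/477)*sqrt(159))*i.
The factor d**2 - d/4 + 5/2 splits as (d - a)(d - a') with a = (1/8) + ((1/8)*sqrt(159))*i, a' = (1/8) - ((1/8)*sqrt(159))*i. At the order-1 pole a set g(d) = (d - a)*f(d) = [32/3] / (d - a').
Simple pole: residue = g(a) at a = (1/8) + ((1/8)*sqrt(159))*i, which is -((128/477)*sqrt(159))*i.
List the singular points by increasing real part (a conjugate pair: the negative imaginary part first).


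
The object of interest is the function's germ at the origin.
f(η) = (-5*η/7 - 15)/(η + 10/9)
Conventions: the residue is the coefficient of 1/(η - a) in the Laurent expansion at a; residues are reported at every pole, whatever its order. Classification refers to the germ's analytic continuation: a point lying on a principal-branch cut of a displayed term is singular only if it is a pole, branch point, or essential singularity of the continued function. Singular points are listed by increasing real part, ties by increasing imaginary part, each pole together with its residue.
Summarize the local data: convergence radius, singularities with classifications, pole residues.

Denominator factor (η + 10/9): pole of order 1 at -10/9, modulus 10/9.
The radius of convergence is the smallest modulus among the singular points: 10/9.
At the order-1 pole -10/9 set g(η) = (η - (-10/9))*f(η) = -5*η/7 - 15.
Simple pole: residue = g(a) at a = -10/9, which is -895/63.

Radius of convergence at 0: 10/9.
At -10/9: a pole of order 1; residue -895/63.


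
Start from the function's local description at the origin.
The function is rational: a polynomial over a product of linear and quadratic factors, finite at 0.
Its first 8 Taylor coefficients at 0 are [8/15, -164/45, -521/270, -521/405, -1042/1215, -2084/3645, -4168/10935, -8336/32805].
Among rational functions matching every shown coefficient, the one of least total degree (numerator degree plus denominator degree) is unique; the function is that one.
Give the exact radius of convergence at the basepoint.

No rational of total degree below 3 reproduces all 8 coefficients; solving the [2/1] Pade equations on them gives f(η) = (-3*η**2/4 + 6*η - 4/5)/(η - 3/2), whose expansion matches every shown term.
Denominator factor (η - 3/2): pole of order 1 at 3/2, modulus 3/2.
The radius of convergence is the smallest modulus among the singular points: 3/2.

The radius of convergence is 3/2.


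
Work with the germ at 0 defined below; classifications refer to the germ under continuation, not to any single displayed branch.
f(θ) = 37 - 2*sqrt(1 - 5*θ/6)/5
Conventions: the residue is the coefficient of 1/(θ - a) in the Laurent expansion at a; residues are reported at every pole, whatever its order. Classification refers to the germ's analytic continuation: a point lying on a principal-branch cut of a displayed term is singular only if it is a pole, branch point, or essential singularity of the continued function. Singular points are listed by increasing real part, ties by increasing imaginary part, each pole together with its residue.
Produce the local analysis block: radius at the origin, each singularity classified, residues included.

Radius of convergence at 0: 6/5.
At 6/5: an algebraic (square-root) branch point.

Branch term (-2/5)*sqrt(1 - θ/(6/5)): its argument vanishes at θ = 6/5, a square-root branch point, modulus 6/5.
The radius of convergence is the smallest modulus among the singular points: 6/5.


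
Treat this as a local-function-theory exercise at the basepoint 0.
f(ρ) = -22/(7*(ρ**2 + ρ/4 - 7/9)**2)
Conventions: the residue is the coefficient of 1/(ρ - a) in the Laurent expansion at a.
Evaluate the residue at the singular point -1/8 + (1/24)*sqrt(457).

The factor ρ**2 + ρ/4 - 7/9 splits as (ρ - a)(ρ - a') with a = -1/8 + (1/24)*sqrt(457), a' = -1/8 - (1/24)*sqrt(457). At the order-2 pole a set g(ρ) = (ρ - a)^2*f(ρ) = [-22/7] / (ρ - a')^2.
Order-2 pole: residue = g'(a); g'(-1/8 + (1/24)*sqrt(457)) = (76032/1461943)*sqrt(457), so the residue is (76032/1461943)*sqrt(457).

The residue is (76032/1461943)*sqrt(457).


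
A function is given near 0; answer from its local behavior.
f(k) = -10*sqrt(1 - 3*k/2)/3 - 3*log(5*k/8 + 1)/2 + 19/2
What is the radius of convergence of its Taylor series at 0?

The radius of convergence is 2/3.

Branch term (-10/3)*sqrt(1 - k/(2/3)): its argument vanishes at k = 2/3, a square-root branch point, modulus 2/3.
Branch term (-3/2)*log(1 - k/(-8/5)): its argument vanishes at k = -8/5, a logarithmic branch point, modulus 8/5.
The radius of convergence is the smallest modulus among the singular points: 2/3.


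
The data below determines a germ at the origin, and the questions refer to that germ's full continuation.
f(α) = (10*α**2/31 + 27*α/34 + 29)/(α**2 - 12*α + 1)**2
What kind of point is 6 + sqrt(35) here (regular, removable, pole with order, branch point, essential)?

The denominator factor α**2 - 12*α + 1 vanishes at 6 + sqrt(35) and appears to the power 2; the numerator there equals 29864/527 + (4917/1054)*sqrt(35), nonzero, and no other factor vanishes.
Hence a pole whose order is the multiplicity, 2.

The point is a pole of order 2.


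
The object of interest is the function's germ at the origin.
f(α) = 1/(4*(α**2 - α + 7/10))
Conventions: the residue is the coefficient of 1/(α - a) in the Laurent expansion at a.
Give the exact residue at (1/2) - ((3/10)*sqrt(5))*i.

The residue is ((1/12)*sqrt(5))*i.

The factor α**2 - α + 7/10 splits as (α - a)(α - a') with a = (1/2) - ((3/10)*sqrt(5))*i, a' = (1/2) + ((3/10)*sqrt(5))*i. At the order-1 pole a set g(α) = (α - a)*f(α) = [1/4] / (α - a').
Simple pole: residue = g(a) at a = (1/2) - ((3/10)*sqrt(5))*i, which is ((1/12)*sqrt(5))*i.


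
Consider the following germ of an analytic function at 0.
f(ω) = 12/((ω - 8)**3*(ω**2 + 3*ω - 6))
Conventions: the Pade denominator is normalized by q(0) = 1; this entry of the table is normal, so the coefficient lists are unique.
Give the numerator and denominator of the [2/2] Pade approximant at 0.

Taylor coefficients needed (expand at 0): a_0 = 1/256, a_1 = 7/2048, a_2 = 67/24576, a_3 = 395/196608, a_4 = 13903/9437184.
Write the denominator as Q(ω) = 1 + q1*ω + q2*ω^2. Requiring Q*f - P = O(ω^5) with deg P <= 2 kills the coefficients of ω^3..ω^4 in Q*f:
  ω^3: a_3 + q1*a_2 + q2*a_1 = 0, i.e. 395/196608 + (67/24576)*q1 + (7/2048)*q2 = 0.
  ω^4: a_4 + q1*a_3 + q2*a_2 = 0, i.e. 13903/9437184 + (395/196608)*q1 + (67/24576)*q2 = 0.
Solving this linear system: q1 = -8539/10928, q2 = 4649/131136.
The numerator is Q*f truncated at degree 2: P0 = a_0 = 1/256; P1 = a_1 + q1*a_0 = 1023/2797568; P2 = a_2 + q1*a_1 + q2*a_0 = 4341/22380544.

The Pade approximant has numerator coefficients [1/256, 1023/2797568, 4341/22380544]; denominator coefficients [1, -8539/10928, 4649/131136].


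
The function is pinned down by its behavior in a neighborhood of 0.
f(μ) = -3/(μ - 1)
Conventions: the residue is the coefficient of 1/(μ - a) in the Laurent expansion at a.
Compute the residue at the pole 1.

At the order-1 pole 1 set g(μ) = (μ - (1))*f(μ) = -3.
Simple pole: residue = g(a) at a = 1, which is -3.

The residue is -3.


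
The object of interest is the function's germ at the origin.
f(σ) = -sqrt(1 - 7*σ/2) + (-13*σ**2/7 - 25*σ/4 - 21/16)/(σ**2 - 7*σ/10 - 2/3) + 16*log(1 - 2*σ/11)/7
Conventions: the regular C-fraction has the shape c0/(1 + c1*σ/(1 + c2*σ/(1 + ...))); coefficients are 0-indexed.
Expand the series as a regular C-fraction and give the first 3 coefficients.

The regular C-fraction coefficients are [31/32, -425889/47740, 5067186114/564776135].

Taylor coefficients (expand at 0): a_0 = 31/32, a_1 = 425889/49280, a_2 = -682857/1548800.
c0 = a_0 = 31/32. Peel one level at a time: if S = 1 + c*σ/S' with S'(0) = 1, then c is the σ-coefficient of S and S' = c*σ/(S - 1).
S_1 = c0/f = 1 + (-425889/47740)*σ + (22802337513/284888450)*σ^2 + ...; c1 = -425889/47740.
S_2 = c1*σ/(S_1 - 1) = 1 + (5067186114/564776135)*σ + ...; c2 = 5067186114/564776135.


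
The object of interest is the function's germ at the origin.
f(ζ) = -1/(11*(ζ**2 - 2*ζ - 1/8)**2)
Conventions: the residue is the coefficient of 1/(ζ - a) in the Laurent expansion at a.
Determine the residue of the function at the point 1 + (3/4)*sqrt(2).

The factor ζ**2 - 2*ζ - 1/8 splits as (ζ - a)(ζ - a') with a = 1 + (3/4)*sqrt(2), a' = 1 - (3/4)*sqrt(2). At the order-2 pole a set g(ζ) = (ζ - a)^2*f(ζ) = [-1/11] / (ζ - a')^2.
Order-2 pole: residue = g'(a); g'(1 + (3/4)*sqrt(2)) = (4/297)*sqrt(2), so the residue is (4/297)*sqrt(2).

The residue is (4/297)*sqrt(2).


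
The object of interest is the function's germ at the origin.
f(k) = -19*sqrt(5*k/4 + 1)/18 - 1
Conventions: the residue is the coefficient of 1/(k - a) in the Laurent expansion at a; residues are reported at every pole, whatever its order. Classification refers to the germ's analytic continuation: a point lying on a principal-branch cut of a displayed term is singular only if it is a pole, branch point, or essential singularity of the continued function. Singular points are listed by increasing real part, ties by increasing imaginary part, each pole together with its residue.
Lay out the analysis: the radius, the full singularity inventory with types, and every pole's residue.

Radius of convergence at 0: 4/5.
At -4/5: an algebraic (square-root) branch point.

Branch term (-19/18)*sqrt(1 - k/(-4/5)): its argument vanishes at k = -4/5, a square-root branch point, modulus 4/5.
The radius of convergence is the smallest modulus among the singular points: 4/5.


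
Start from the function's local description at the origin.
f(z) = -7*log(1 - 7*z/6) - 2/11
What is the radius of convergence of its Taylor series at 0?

Branch term (-7)*log(1 - z/(6/7)): its argument vanishes at z = 6/7, a logarithmic branch point, modulus 6/7.
The radius of convergence is the smallest modulus among the singular points: 6/7.

The radius of convergence is 6/7.


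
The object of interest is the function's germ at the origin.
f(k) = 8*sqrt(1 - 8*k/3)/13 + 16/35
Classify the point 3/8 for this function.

The term (8/13)*sqrt(1 - k/(3/8)) has argument 1 - 3/8/(3/8) = 0 at 3/8: a square-root (algebraic, two-sheeted) branch point; the remaining terms are analytic or single-valued there.

The point is an algebraic (square-root) branch point.


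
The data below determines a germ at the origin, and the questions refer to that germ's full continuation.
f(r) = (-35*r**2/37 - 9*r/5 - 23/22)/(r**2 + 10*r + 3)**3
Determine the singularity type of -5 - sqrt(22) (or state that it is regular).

The point is a pole of order 3.

The denominator factor r**2 + 10*r + 3 vanishes at -5 - sqrt(22) and appears to the power 3; the numerator there equals -29715/814 - (1417/185)*sqrt(22), nonzero, and no other factor vanishes.
Hence a pole whose order is the multiplicity, 3.


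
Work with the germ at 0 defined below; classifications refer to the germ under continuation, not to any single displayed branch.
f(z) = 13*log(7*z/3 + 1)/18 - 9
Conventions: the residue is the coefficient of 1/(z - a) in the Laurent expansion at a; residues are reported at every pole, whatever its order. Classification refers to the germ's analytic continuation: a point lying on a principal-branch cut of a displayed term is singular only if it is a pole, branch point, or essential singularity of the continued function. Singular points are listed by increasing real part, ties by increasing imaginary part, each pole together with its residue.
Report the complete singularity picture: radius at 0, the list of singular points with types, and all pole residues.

Branch term (13/18)*log(1 - z/(-3/7)): its argument vanishes at z = -3/7, a logarithmic branch point, modulus 3/7.
The radius of convergence is the smallest modulus among the singular points: 3/7.

Radius of convergence at 0: 3/7.
At -3/7: a logarithmic branch point.


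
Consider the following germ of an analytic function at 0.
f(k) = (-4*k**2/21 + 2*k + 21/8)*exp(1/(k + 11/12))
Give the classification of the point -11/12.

The point is an essential singularity.

The exponent 1/(k - (-11/12)) has a pole at -11/12, so exp(1/(k - (-11/12))) takes every nonzero value near it: an essential singularity (not a pole of any order).


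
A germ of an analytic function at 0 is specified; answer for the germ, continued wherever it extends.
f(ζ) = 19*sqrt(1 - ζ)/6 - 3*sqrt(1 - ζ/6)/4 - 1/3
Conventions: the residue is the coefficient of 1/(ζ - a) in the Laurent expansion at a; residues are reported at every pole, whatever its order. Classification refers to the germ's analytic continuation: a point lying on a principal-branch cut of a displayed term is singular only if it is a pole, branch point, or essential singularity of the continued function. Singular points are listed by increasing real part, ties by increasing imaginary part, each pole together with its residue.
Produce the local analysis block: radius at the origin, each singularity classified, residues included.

Radius of convergence at 0: 1.
At 1: an algebraic (square-root) branch point.
At 6: an algebraic (square-root) branch point.

Branch term (-3/4)*sqrt(1 - ζ/(6)): its argument vanishes at ζ = 6, a square-root branch point, modulus 6.
Branch term (19/6)*sqrt(1 - ζ/(1)): its argument vanishes at ζ = 1, a square-root branch point, modulus 1.
The radius of convergence is the smallest modulus among the singular points: 1.
List the singular points by increasing real part (a conjugate pair: the negative imaginary part first).


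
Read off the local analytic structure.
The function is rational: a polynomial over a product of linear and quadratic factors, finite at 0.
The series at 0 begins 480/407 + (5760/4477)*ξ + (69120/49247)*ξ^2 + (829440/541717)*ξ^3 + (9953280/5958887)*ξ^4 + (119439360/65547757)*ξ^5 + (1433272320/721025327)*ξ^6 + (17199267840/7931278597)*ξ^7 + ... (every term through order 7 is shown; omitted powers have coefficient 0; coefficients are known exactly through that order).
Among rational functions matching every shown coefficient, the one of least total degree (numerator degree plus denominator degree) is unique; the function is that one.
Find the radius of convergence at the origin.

The radius of convergence is 11/12.

No rational of total degree below 1 reproduces all 8 coefficients; solving the [0/1] Pade equations on them gives f(ξ) = -40/(37*(ξ - 11/12)), whose expansion matches every shown term.
Denominator factor (ξ - 11/12): pole of order 1 at 11/12, modulus 11/12.
The radius of convergence is the smallest modulus among the singular points: 11/12.


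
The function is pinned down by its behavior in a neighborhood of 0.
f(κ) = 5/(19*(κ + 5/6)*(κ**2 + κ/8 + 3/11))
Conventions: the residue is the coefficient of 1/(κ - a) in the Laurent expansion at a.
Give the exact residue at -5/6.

At the order-1 pole -5/6 set g(κ) = (κ - (-5/6))*f(κ) = 5/(19*(κ**2 + κ/8 + 3/11)).
Simple pole: residue = g(a) at a = -5/6, which is 7920/25973.

The residue is 7920/25973.


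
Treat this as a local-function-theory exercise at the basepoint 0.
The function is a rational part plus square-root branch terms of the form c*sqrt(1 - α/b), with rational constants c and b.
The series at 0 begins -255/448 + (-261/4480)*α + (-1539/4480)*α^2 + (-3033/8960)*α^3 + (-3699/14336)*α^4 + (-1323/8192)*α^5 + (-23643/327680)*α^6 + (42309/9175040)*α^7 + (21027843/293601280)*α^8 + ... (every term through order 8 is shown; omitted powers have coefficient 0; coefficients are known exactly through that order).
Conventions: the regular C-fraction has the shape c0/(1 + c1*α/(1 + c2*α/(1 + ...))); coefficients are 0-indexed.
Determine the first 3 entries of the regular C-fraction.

The regular C-fraction coefficients are [-255/448, -87/850, -142827/24650].

Taylor coefficients (read off): a_0 = -255/448, a_1 = -261/4480, a_2 = -1539/4480.
c0 = a_0 = -255/448. Peel one level at a time: if S = 1 + c*α/S' with S'(0) = 1, then c is the α-coefficient of S and S' = c*α/(S - 1).
S_1 = c0/f = 1 + (-87/850)*α + (-428481/722500)*α^2 + ...; c1 = -87/850.
S_2 = c1*α/(S_1 - 1) = 1 + (-142827/24650)*α + ...; c2 = -142827/24650.


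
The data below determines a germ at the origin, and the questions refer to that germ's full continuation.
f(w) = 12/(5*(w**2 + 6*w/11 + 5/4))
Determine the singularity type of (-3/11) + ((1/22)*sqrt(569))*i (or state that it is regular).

The point is a pole of order 1.

The denominator factor w**2 + 6*w/11 + 5/4 vanishes at (-3/11) + ((1/22)*sqrt(569))*i and appears to the power 1; the numerator there equals 12/5, nonzero, and no other factor vanishes.
Hence a pole whose order is the multiplicity, 1.


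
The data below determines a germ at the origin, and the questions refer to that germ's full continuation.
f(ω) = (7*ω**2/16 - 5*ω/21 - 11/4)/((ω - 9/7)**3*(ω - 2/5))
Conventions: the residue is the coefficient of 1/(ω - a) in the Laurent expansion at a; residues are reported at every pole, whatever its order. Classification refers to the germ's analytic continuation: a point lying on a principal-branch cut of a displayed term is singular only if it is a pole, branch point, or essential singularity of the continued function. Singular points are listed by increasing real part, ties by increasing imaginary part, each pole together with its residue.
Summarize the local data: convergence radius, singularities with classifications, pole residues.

Radius of convergence at 0: 2/5.
At 2/5: a pole of order 1; residue 11515/2883.
At 9/7: a pole of order 3; residue -11515/2883.

Denominator factor (ω - 9/7)^3: pole of order 3 at 9/7, modulus 9/7.
Denominator factor (ω - 2/5): pole of order 1 at 2/5, modulus 2/5.
The radius of convergence is the smallest modulus among the singular points: 2/5.
At the order-1 pole 2/5 set g(ω) = (ω - (2/5))*f(ω) = (7*ω**2/16 - 5*ω/21 - 11/4)/(ω - 9/7)**3.
Simple pole: residue = g(a) at a = 2/5, which is 11515/2883.
At the order-3 pole 9/7 set g(ω) = (ω - (9/7))^3*f(ω) = (7*ω**2/16 - 5*ω/21 - 11/4)/(ω - 2/5).
Order-3 pole: residue = g''(a)/2; g''(9/7) = -23030/2883, so the residue is -11515/2883.
List the singular points by increasing real part (a conjugate pair: the negative imaginary part first).


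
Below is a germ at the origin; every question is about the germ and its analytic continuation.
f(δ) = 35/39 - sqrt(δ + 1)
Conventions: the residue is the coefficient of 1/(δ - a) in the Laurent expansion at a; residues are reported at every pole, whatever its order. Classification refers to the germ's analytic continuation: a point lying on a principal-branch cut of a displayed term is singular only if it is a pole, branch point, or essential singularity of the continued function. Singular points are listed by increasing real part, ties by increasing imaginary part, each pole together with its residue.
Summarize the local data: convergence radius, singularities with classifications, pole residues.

Radius of convergence at 0: 1.
At -1: an algebraic (square-root) branch point.

Branch term (-1)*sqrt(1 - δ/(-1)): its argument vanishes at δ = -1, a square-root branch point, modulus 1.
The radius of convergence is the smallest modulus among the singular points: 1.


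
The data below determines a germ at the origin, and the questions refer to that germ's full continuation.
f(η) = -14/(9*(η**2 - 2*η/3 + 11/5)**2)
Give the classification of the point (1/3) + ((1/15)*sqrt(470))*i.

The point is a pole of order 2.

The denominator factor η**2 - 2*η/3 + 11/5 vanishes at (1/3) + ((1/15)*sqrt(470))*i and appears to the power 2; the numerator there equals -14/9, nonzero, and no other factor vanishes.
Hence a pole whose order is the multiplicity, 2.


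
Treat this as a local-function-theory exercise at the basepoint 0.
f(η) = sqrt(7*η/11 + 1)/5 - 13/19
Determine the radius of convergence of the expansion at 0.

The radius of convergence is 11/7.

Branch term (1/5)*sqrt(1 - η/(-11/7)): its argument vanishes at η = -11/7, a square-root branch point, modulus 11/7.
The radius of convergence is the smallest modulus among the singular points: 11/7.


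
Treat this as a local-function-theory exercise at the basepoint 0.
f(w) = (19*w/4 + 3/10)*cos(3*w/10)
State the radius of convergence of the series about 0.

The radius of convergence is infinite.

The factor cos(3*w/10) is entire and contributes no finite singular point.
The polynomial part has no poles.
No finite singular points: the Taylor series at 0 converges everywhere.


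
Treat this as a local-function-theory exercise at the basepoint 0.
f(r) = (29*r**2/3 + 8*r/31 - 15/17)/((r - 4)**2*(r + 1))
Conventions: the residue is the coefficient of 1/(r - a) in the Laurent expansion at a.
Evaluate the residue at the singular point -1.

At the order-1 pole -1 set g(r) = (r - (-1))*f(r) = (29*r**2/3 + 8*r/31 - 15/17)/(r - 4)**2.
Simple pole: residue = g(a) at a = -1, which is 2696/7905.

The residue is 2696/7905.


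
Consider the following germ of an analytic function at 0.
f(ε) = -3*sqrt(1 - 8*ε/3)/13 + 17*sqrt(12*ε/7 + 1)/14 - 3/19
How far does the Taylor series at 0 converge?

The radius of convergence is 3/8.

Branch term (-3/13)*sqrt(1 - ε/(3/8)): its argument vanishes at ε = 3/8, a square-root branch point, modulus 3/8.
Branch term (17/14)*sqrt(1 - ε/(-7/12)): its argument vanishes at ε = -7/12, a square-root branch point, modulus 7/12.
The radius of convergence is the smallest modulus among the singular points: 3/8.


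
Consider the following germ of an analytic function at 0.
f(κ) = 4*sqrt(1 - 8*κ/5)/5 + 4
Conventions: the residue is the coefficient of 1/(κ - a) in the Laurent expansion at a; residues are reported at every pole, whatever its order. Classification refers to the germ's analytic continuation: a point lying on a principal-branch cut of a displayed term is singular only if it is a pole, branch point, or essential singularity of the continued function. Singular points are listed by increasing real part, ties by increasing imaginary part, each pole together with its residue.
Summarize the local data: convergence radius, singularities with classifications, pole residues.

Radius of convergence at 0: 5/8.
At 5/8: an algebraic (square-root) branch point.

Branch term (4/5)*sqrt(1 - κ/(5/8)): its argument vanishes at κ = 5/8, a square-root branch point, modulus 5/8.
The radius of convergence is the smallest modulus among the singular points: 5/8.


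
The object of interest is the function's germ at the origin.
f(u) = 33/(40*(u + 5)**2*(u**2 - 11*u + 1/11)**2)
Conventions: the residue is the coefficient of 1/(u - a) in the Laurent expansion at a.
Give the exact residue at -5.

At the order-2 pole -5 set g(u) = (u - (-5))^2*f(u) = 33/(40*(u**2 - 11*u + 1/11)**2).
Order-2 pole: residue = g'(a); g'(-5) = 922383/13675956820, so the residue is 922383/13675956820.

The residue is 922383/13675956820.


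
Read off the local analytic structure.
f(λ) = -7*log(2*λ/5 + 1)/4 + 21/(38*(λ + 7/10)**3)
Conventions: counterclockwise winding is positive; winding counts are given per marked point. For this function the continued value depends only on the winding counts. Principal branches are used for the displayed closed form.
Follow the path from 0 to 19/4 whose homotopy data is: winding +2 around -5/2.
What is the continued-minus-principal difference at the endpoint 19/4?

The rational part is single-valued and drops out of the difference; each branch term changes only by its own monodromy.
(-7/4)*log(1 - λ/(-5/2)): each positive loop around -5/2 adds 2*pi*i to the log, so winding +2 contributes (-7/4)*(2)*2*pi*i = -(7)*pi*i.
Summing the contributions at λ = 19/4 gives -(7)*pi*i.

Continued minus principal equals -(7)*pi*i.
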